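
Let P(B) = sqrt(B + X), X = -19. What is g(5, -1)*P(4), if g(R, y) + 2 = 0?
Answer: -2*I*sqrt(15) ≈ -7.746*I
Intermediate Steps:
g(R, y) = -2 (g(R, y) = -2 + 0 = -2)
P(B) = sqrt(-19 + B) (P(B) = sqrt(B - 19) = sqrt(-19 + B))
g(5, -1)*P(4) = -2*sqrt(-19 + 4) = -2*I*sqrt(15)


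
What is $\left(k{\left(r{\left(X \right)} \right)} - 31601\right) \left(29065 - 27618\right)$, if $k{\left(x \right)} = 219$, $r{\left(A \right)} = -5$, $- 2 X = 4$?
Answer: $-45409754$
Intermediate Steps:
$X = -2$ ($X = \left(- \frac{1}{2}\right) 4 = -2$)
$\left(k{\left(r{\left(X \right)} \right)} - 31601\right) \left(29065 - 27618\right) = \left(219 - 31601\right) \left(29065 - 27618\right) = \left(-31382\right) 1447 = -45409754$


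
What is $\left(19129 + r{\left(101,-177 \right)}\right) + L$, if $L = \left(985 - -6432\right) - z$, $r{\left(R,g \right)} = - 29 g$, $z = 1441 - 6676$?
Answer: $36914$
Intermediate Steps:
$z = -5235$
$L = 12652$ ($L = \left(985 - -6432\right) - -5235 = \left(985 + 6432\right) + 5235 = 7417 + 5235 = 12652$)
$\left(19129 + r{\left(101,-177 \right)}\right) + L = \left(19129 - -5133\right) + 12652 = \left(19129 + 5133\right) + 12652 = 24262 + 12652 = 36914$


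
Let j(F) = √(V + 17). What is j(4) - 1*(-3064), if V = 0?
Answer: 3064 + √17 ≈ 3068.1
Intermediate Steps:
j(F) = √17 (j(F) = √(0 + 17) = √17)
j(4) - 1*(-3064) = √17 - 1*(-3064) = √17 + 3064 = 3064 + √17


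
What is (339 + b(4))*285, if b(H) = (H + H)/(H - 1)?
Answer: 97375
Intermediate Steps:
b(H) = 2*H/(-1 + H) (b(H) = (2*H)/(-1 + H) = 2*H/(-1 + H))
(339 + b(4))*285 = (339 + 2*4/(-1 + 4))*285 = (339 + 2*4/3)*285 = (339 + 2*4*(⅓))*285 = (339 + 8/3)*285 = (1025/3)*285 = 97375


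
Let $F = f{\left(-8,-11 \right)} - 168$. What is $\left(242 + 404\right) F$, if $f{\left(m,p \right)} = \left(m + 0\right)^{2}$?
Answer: $-67184$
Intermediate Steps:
$f{\left(m,p \right)} = m^{2}$
$F = -104$ ($F = \left(-8\right)^{2} - 168 = 64 - 168 = -104$)
$\left(242 + 404\right) F = \left(242 + 404\right) \left(-104\right) = 646 \left(-104\right) = -67184$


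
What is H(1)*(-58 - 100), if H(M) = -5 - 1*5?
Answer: 1580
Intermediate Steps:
H(M) = -10 (H(M) = -5 - 5 = -10)
H(1)*(-58 - 100) = -10*(-58 - 100) = -10*(-158) = 1580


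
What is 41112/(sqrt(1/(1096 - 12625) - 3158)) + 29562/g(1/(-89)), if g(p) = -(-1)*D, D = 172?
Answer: 14781/86 - 123336*I*sqrt(46639394823)/36408583 ≈ 171.87 - 731.58*I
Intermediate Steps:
g(p) = 172 (g(p) = -(-1)*172 = -1*(-172) = 172)
41112/(sqrt(1/(1096 - 12625) - 3158)) + 29562/g(1/(-89)) = 41112/(sqrt(1/(1096 - 12625) - 3158)) + 29562/172 = 41112/(sqrt(1/(-11529) - 3158)) + 29562*(1/172) = 41112/(sqrt(-1/11529 - 3158)) + 14781/86 = 41112/(sqrt(-36408583/11529)) + 14781/86 = 41112/((I*sqrt(46639394823)/3843)) + 14781/86 = 41112*(-3*I*sqrt(46639394823)/36408583) + 14781/86 = -123336*I*sqrt(46639394823)/36408583 + 14781/86 = 14781/86 - 123336*I*sqrt(46639394823)/36408583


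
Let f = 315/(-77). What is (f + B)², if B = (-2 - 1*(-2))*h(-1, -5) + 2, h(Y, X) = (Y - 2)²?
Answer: 529/121 ≈ 4.3719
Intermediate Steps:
h(Y, X) = (-2 + Y)²
B = 2 (B = (-2 - 1*(-2))*(-2 - 1)² + 2 = (-2 + 2)*(-3)² + 2 = 0*9 + 2 = 0 + 2 = 2)
f = -45/11 (f = 315*(-1/77) = -45/11 ≈ -4.0909)
(f + B)² = (-45/11 + 2)² = (-23/11)² = 529/121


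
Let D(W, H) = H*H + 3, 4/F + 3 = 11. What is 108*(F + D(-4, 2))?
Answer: 810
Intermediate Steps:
F = ½ (F = 4/(-3 + 11) = 4/8 = 4*(⅛) = ½ ≈ 0.50000)
D(W, H) = 3 + H² (D(W, H) = H² + 3 = 3 + H²)
108*(F + D(-4, 2)) = 108*(½ + (3 + 2²)) = 108*(½ + (3 + 4)) = 108*(½ + 7) = 108*(15/2) = 810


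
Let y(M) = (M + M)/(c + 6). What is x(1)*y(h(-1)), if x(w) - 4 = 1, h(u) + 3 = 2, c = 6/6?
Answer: -10/7 ≈ -1.4286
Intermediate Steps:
c = 1 (c = 6*(1/6) = 1)
h(u) = -1 (h(u) = -3 + 2 = -1)
x(w) = 5 (x(w) = 4 + 1 = 5)
y(M) = 2*M/7 (y(M) = (M + M)/(1 + 6) = (2*M)/7 = (2*M)*(1/7) = 2*M/7)
x(1)*y(h(-1)) = 5*((2/7)*(-1)) = 5*(-2/7) = -10/7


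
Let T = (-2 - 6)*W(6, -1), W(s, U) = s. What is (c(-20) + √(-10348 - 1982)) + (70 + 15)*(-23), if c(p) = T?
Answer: -2003 + 3*I*√1370 ≈ -2003.0 + 111.04*I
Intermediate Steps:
T = -48 (T = (-2 - 6)*6 = -8*6 = -48)
c(p) = -48
(c(-20) + √(-10348 - 1982)) + (70 + 15)*(-23) = (-48 + √(-10348 - 1982)) + (70 + 15)*(-23) = (-48 + √(-12330)) + 85*(-23) = (-48 + 3*I*√1370) - 1955 = -2003 + 3*I*√1370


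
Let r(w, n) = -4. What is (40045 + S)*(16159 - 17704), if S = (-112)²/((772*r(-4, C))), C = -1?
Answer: -11939607045/193 ≈ -6.1863e+7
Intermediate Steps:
S = -784/193 (S = (-112)²/((772*(-4))) = 12544/(-3088) = 12544*(-1/3088) = -784/193 ≈ -4.0622)
(40045 + S)*(16159 - 17704) = (40045 - 784/193)*(16159 - 17704) = (7727901/193)*(-1545) = -11939607045/193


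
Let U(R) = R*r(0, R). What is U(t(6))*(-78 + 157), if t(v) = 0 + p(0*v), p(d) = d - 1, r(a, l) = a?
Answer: 0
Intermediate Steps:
p(d) = -1 + d
t(v) = -1 (t(v) = 0 + (-1 + 0*v) = 0 + (-1 + 0) = 0 - 1 = -1)
U(R) = 0 (U(R) = R*0 = 0)
U(t(6))*(-78 + 157) = 0*(-78 + 157) = 0*79 = 0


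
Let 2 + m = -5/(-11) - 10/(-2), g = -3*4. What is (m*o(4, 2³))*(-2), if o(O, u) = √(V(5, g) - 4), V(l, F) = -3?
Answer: -76*I*√7/11 ≈ -18.28*I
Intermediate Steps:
g = -12
m = 38/11 (m = -2 + (-5/(-11) - 10/(-2)) = -2 + (-5*(-1/11) - 10*(-½)) = -2 + (5/11 + 5) = -2 + 60/11 = 38/11 ≈ 3.4545)
o(O, u) = I*√7 (o(O, u) = √(-3 - 4) = √(-7) = I*√7)
(m*o(4, 2³))*(-2) = (38*(I*√7)/11)*(-2) = (38*I*√7/11)*(-2) = -76*I*√7/11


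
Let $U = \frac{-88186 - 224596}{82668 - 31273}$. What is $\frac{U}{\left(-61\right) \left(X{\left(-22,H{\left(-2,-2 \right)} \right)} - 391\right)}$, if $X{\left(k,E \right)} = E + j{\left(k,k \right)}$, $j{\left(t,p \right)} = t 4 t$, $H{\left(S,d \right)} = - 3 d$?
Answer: $\frac{312782}{4862532345} \approx 6.4325 \cdot 10^{-5}$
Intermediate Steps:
$j{\left(t,p \right)} = 4 t^{2}$ ($j{\left(t,p \right)} = 4 t t = 4 t^{2}$)
$X{\left(k,E \right)} = E + 4 k^{2}$
$U = - \frac{312782}{51395} \approx -6.0858$
$\frac{U}{\left(-61\right) \left(X{\left(-22,H{\left(-2,-2 \right)} \right)} - 391\right)} = - \frac{312782}{51395 \left(- 61 \left(\left(\left(-3\right) \left(-2\right) + 4 \left(-22\right)^{2}\right) - 391\right)\right)} = - \frac{312782}{51395 \left(- 61 \left(\left(6 + 4 \cdot 484\right) - 391\right)\right)} = - \frac{312782}{51395 \left(- 61 \left(\left(6 + 1936\right) - 391\right)\right)} = - \frac{312782}{51395 \left(- 61 \left(1942 - 391\right)\right)} = - \frac{312782}{51395 \left(\left(-61\right) 1551\right)} = - \frac{312782}{51395 \left(-94611\right)} = \left(- \frac{312782}{51395}\right) \left(- \frac{1}{94611}\right) = \frac{312782}{4862532345}$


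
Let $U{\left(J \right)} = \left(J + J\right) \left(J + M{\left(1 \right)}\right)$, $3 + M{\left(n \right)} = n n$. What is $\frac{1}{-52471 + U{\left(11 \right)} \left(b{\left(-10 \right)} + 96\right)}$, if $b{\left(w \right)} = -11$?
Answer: $- \frac{1}{35641} \approx -2.8058 \cdot 10^{-5}$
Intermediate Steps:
$M{\left(n \right)} = -3 + n^{2}$ ($M{\left(n \right)} = -3 + n n = -3 + n^{2}$)
$U{\left(J \right)} = 2 J \left(-2 + J\right)$ ($U{\left(J \right)} = \left(J + J\right) \left(J - \left(3 - 1^{2}\right)\right) = 2 J \left(J + \left(-3 + 1\right)\right) = 2 J \left(J - 2\right) = 2 J \left(-2 + J\right)$)
$\frac{1}{-52471 + U{\left(11 \right)} \left(b{\left(-10 \right)} + 96\right)} = \frac{1}{-52471 + 2 \cdot 11 \left(-2 + 11\right) \left(-11 + 96\right)} = \frac{1}{-52471 + 2 \cdot 11 \cdot 9 \cdot 85} = \frac{1}{-52471 + 198 \cdot 85} = \frac{1}{-52471 + 16830} = \frac{1}{-35641} = - \frac{1}{35641}$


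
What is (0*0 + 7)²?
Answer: 49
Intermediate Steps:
(0*0 + 7)² = (0 + 7)² = 7² = 49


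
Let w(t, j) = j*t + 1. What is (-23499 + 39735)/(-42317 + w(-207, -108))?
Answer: -4059/4990 ≈ -0.81343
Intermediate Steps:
w(t, j) = 1 + j*t
(-23499 + 39735)/(-42317 + w(-207, -108)) = (-23499 + 39735)/(-42317 + (1 - 108*(-207))) = 16236/(-42317 + (1 + 22356)) = 16236/(-42317 + 22357) = 16236/(-19960) = 16236*(-1/19960) = -4059/4990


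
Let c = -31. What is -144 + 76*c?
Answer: -2500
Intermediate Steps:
-144 + 76*c = -144 + 76*(-31) = -144 - 2356 = -2500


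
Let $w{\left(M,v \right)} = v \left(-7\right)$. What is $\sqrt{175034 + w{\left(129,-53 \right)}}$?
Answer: $\sqrt{175405} \approx 418.81$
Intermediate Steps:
$w{\left(M,v \right)} = - 7 v$
$\sqrt{175034 + w{\left(129,-53 \right)}} = \sqrt{175034 - -371} = \sqrt{175034 + 371} = \sqrt{175405}$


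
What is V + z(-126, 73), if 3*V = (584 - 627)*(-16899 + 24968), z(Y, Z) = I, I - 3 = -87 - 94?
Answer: -347501/3 ≈ -1.1583e+5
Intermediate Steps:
I = -178 (I = 3 + (-87 - 94) = 3 - 181 = -178)
z(Y, Z) = -178
V = -346967/3 (V = ((584 - 627)*(-16899 + 24968))/3 = (-43*8069)/3 = (⅓)*(-346967) = -346967/3 ≈ -1.1566e+5)
V + z(-126, 73) = -346967/3 - 178 = -347501/3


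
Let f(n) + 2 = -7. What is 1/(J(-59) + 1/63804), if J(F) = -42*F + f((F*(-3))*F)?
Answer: 63804/157532077 ≈ 0.00040502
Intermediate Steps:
f(n) = -9 (f(n) = -2 - 7 = -9)
J(F) = -9 - 42*F (J(F) = -42*F - 9 = -9 - 42*F)
1/(J(-59) + 1/63804) = 1/((-9 - 42*(-59)) + 1/63804) = 1/((-9 + 2478) + 1/63804) = 1/(2469 + 1/63804) = 1/(157532077/63804) = 63804/157532077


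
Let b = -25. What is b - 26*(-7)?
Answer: 157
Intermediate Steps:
b - 26*(-7) = -25 - 26*(-7) = -25 + 182 = 157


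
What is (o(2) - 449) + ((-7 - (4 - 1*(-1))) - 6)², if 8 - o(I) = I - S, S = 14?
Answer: -105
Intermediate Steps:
o(I) = 22 - I (o(I) = 8 - (I - 1*14) = 8 - (I - 14) = 8 - (-14 + I) = 8 + (14 - I) = 22 - I)
(o(2) - 449) + ((-7 - (4 - 1*(-1))) - 6)² = ((22 - 1*2) - 449) + ((-7 - (4 - 1*(-1))) - 6)² = ((22 - 2) - 449) + ((-7 - (4 + 1)) - 6)² = (20 - 449) + ((-7 - 1*5) - 6)² = -429 + ((-7 - 5) - 6)² = -429 + (-12 - 6)² = -429 + (-18)² = -429 + 324 = -105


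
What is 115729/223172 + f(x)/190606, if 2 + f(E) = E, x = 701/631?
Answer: 6959438879951/13420714464196 ≈ 0.51856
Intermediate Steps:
x = 701/631 (x = 701*(1/631) = 701/631 ≈ 1.1109)
f(E) = -2 + E
115729/223172 + f(x)/190606 = 115729/223172 + (-2 + 701/631)/190606 = 115729*(1/223172) - 561/631*1/190606 = 115729/223172 - 561/120272386 = 6959438879951/13420714464196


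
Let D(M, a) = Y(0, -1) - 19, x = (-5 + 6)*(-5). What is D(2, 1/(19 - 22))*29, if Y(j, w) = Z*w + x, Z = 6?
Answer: -870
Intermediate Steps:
x = -5 (x = 1*(-5) = -5)
Y(j, w) = -5 + 6*w (Y(j, w) = 6*w - 5 = -5 + 6*w)
D(M, a) = -30 (D(M, a) = (-5 + 6*(-1)) - 19 = (-5 - 6) - 19 = -11 - 19 = -30)
D(2, 1/(19 - 22))*29 = -30*29 = -870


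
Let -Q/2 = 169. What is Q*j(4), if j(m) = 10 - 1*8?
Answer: -676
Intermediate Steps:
Q = -338 (Q = -2*169 = -338)
j(m) = 2 (j(m) = 10 - 8 = 2)
Q*j(4) = -338*2 = -676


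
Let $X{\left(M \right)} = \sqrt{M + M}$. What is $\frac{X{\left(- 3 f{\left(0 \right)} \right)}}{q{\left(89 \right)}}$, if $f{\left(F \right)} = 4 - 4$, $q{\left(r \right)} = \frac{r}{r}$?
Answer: $0$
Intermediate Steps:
$q{\left(r \right)} = 1$
$f{\left(F \right)} = 0$ ($f{\left(F \right)} = 4 - 4 = 0$)
$X{\left(M \right)} = \sqrt{2} \sqrt{M}$ ($X{\left(M \right)} = \sqrt{2 M} = \sqrt{2} \sqrt{M}$)
$\frac{X{\left(- 3 f{\left(0 \right)} \right)}}{q{\left(89 \right)}} = \frac{\sqrt{2} \sqrt{\left(-3\right) 0}}{1} = \sqrt{2} \sqrt{0} \cdot 1 = \sqrt{2} \cdot 0 \cdot 1 = 0 \cdot 1 = 0$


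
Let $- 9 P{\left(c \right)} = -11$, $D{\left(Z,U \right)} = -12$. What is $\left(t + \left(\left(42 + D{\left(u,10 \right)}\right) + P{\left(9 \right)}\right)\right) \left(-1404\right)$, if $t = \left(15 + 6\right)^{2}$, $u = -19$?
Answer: $-663000$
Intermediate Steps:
$P{\left(c \right)} = \frac{11}{9}$ ($P{\left(c \right)} = \left(- \frac{1}{9}\right) \left(-11\right) = \frac{11}{9}$)
$t = 441$ ($t = 21^{2} = 441$)
$\left(t + \left(\left(42 + D{\left(u,10 \right)}\right) + P{\left(9 \right)}\right)\right) \left(-1404\right) = \left(441 + \left(\left(42 - 12\right) + \frac{11}{9}\right)\right) \left(-1404\right) = \left(441 + \left(30 + \frac{11}{9}\right)\right) \left(-1404\right) = \left(441 + \frac{281}{9}\right) \left(-1404\right) = \frac{4250}{9} \left(-1404\right) = -663000$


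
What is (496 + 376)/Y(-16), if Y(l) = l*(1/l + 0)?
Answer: 872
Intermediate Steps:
Y(l) = 1 (Y(l) = l/l = 1)
(496 + 376)/Y(-16) = (496 + 376)/1 = 872*1 = 872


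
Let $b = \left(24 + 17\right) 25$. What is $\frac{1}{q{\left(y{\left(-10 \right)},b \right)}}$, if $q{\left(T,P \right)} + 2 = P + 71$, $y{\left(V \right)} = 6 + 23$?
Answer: $\frac{1}{1094} \approx 0.00091408$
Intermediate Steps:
$y{\left(V \right)} = 29$
$b = 1025$ ($b = 41 \cdot 25 = 1025$)
$q{\left(T,P \right)} = 69 + P$ ($q{\left(T,P \right)} = -2 + \left(P + 71\right) = -2 + \left(71 + P\right) = 69 + P$)
$\frac{1}{q{\left(y{\left(-10 \right)},b \right)}} = \frac{1}{69 + 1025} = \frac{1}{1094}$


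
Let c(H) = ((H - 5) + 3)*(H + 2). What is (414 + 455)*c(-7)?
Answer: 39105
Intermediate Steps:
c(H) = (-2 + H)*(2 + H) (c(H) = ((-5 + H) + 3)*(2 + H) = (-2 + H)*(2 + H))
(414 + 455)*c(-7) = (414 + 455)*(-4 + (-7)**2) = 869*(-4 + 49) = 869*45 = 39105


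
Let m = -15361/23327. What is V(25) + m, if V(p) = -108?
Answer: -2534677/23327 ≈ -108.66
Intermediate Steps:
m = -15361/23327 (m = -15361*1/23327 = -15361/23327 ≈ -0.65851)
V(25) + m = -108 - 15361/23327 = -2534677/23327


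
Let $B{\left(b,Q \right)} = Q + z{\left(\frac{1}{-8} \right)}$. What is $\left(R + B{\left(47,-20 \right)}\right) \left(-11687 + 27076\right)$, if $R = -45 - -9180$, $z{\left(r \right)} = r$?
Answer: $\frac{1122150491}{8} \approx 1.4027 \cdot 10^{8}$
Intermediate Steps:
$R = 9135$ ($R = -45 + 9180 = 9135$)
$B{\left(b,Q \right)} = - \frac{1}{8} + Q$ ($B{\left(b,Q \right)} = Q + \frac{1}{-8} = Q - \frac{1}{8} = - \frac{1}{8} + Q$)
$\left(R + B{\left(47,-20 \right)}\right) \left(-11687 + 27076\right) = \left(9135 - \frac{161}{8}\right) \left(-11687 + 27076\right) = \left(9135 - \frac{161}{8}\right) 15389 = \frac{72919}{8} \cdot 15389 = \frac{1122150491}{8}$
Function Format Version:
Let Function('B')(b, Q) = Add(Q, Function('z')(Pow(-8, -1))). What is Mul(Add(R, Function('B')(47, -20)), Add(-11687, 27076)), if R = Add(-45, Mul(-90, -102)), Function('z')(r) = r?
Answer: Rational(1122150491, 8) ≈ 1.4027e+8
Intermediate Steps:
R = 9135 (R = Add(-45, 9180) = 9135)
Function('B')(b, Q) = Add(Rational(-1, 8), Q) (Function('B')(b, Q) = Add(Q, Pow(-8, -1)) = Add(Q, Rational(-1, 8)) = Add(Rational(-1, 8), Q))
Mul(Add(R, Function('B')(47, -20)), Add(-11687, 27076)) = Mul(Add(9135, Add(Rational(-1, 8), -20)), Add(-11687, 27076)) = Mul(Add(9135, Rational(-161, 8)), 15389) = Mul(Rational(72919, 8), 15389) = Rational(1122150491, 8)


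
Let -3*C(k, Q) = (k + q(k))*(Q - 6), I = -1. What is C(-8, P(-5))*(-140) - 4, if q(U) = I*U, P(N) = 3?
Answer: -4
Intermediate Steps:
q(U) = -U
C(k, Q) = 0 (C(k, Q) = -(k - k)*(Q - 6)/3 = -0*(-6 + Q) = -1/3*0 = 0)
C(-8, P(-5))*(-140) - 4 = 0*(-140) - 4 = 0 - 4 = -4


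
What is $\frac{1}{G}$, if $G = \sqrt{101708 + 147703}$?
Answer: $\frac{\sqrt{249411}}{249411} \approx 0.0020024$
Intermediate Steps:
$G = \sqrt{249411} \approx 499.41$
$\frac{1}{G} = \frac{1}{\sqrt{249411}} = \frac{\sqrt{249411}}{249411}$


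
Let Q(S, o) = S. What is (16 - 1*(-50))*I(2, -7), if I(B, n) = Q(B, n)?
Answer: 132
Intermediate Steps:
I(B, n) = B
(16 - 1*(-50))*I(2, -7) = (16 - 1*(-50))*2 = (16 + 50)*2 = 66*2 = 132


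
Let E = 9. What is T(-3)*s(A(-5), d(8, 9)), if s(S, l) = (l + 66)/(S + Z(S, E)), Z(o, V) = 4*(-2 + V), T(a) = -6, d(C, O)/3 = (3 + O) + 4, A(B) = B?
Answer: -684/23 ≈ -29.739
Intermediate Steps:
d(C, O) = 21 + 3*O (d(C, O) = 3*((3 + O) + 4) = 3*(7 + O) = 21 + 3*O)
Z(o, V) = -8 + 4*V
s(S, l) = (66 + l)/(28 + S) (s(S, l) = (l + 66)/(S + (-8 + 4*9)) = (66 + l)/(S + (-8 + 36)) = (66 + l)/(S + 28) = (66 + l)/(28 + S))
T(-3)*s(A(-5), d(8, 9)) = -6*(66 + (21 + 3*9))/(28 - 5) = -6*(66 + (21 + 27))/23 = -6*(66 + 48)/23 = -6*114/23 = -684/23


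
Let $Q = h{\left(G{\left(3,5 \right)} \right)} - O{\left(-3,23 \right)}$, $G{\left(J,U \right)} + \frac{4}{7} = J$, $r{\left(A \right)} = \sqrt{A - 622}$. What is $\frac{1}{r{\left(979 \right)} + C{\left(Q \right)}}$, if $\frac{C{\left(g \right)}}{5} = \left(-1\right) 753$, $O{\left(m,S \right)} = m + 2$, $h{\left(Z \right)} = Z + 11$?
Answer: $- \frac{1255}{4724956} - \frac{\sqrt{357}}{14174868} \approx -0.00026694$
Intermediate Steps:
$r{\left(A \right)} = \sqrt{-622 + A}$
$G{\left(J,U \right)} = - \frac{4}{7} + J$
$h{\left(Z \right)} = 11 + Z$
$O{\left(m,S \right)} = 2 + m$
$Q = \frac{101}{7}$ ($Q = \left(11 + \left(- \frac{4}{7} + 3\right)\right) - \left(2 - 3\right) = \left(11 + \frac{17}{7}\right) - -1 = \frac{94}{7} + 1 = \frac{101}{7} \approx 14.429$)
$C{\left(g \right)} = -3765$ ($C{\left(g \right)} = 5 \left(\left(-1\right) 753\right) = 5 \left(-753\right) = -3765$)
$\frac{1}{r{\left(979 \right)} + C{\left(Q \right)}} = \frac{1}{\sqrt{-622 + 979} - 3765} = \frac{1}{\sqrt{357} - 3765} = \frac{1}{-3765 + \sqrt{357}}$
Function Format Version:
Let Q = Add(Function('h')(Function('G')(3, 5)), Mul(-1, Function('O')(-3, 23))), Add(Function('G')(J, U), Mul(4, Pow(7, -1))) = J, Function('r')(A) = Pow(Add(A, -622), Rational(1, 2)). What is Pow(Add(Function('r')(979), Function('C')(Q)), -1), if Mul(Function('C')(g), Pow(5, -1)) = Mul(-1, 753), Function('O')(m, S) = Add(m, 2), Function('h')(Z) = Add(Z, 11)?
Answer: Add(Rational(-1255, 4724956), Mul(Rational(-1, 14174868), Pow(357, Rational(1, 2)))) ≈ -0.00026694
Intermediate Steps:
Function('r')(A) = Pow(Add(-622, A), Rational(1, 2))
Function('G')(J, U) = Add(Rational(-4, 7), J)
Function('h')(Z) = Add(11, Z)
Function('O')(m, S) = Add(2, m)
Q = Rational(101, 7) (Q = Add(Add(11, Add(Rational(-4, 7), 3)), Mul(-1, Add(2, -3))) = Add(Add(11, Rational(17, 7)), Mul(-1, -1)) = Add(Rational(94, 7), 1) = Rational(101, 7) ≈ 14.429)
Function('C')(g) = -3765 (Function('C')(g) = Mul(5, Mul(-1, 753)) = Mul(5, -753) = -3765)
Pow(Add(Function('r')(979), Function('C')(Q)), -1) = Pow(Add(Pow(Add(-622, 979), Rational(1, 2)), -3765), -1) = Pow(Add(Pow(357, Rational(1, 2)), -3765), -1) = Pow(Add(-3765, Pow(357, Rational(1, 2))), -1)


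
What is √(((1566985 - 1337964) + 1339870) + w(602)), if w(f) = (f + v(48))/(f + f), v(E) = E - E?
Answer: √6275566/2 ≈ 1252.6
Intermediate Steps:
v(E) = 0
w(f) = ½ (w(f) = (f + 0)/(f + f) = f/((2*f)) = f*(1/(2*f)) = ½)
√(((1566985 - 1337964) + 1339870) + w(602)) = √(((1566985 - 1337964) + 1339870) + ½) = √((229021 + 1339870) + ½) = √(1568891 + ½) = √(3137783/2) = √6275566/2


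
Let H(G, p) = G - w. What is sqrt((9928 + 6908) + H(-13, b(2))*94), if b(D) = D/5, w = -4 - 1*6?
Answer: sqrt(16554) ≈ 128.66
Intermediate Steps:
w = -10 (w = -4 - 6 = -10)
b(D) = D/5 (b(D) = D*(1/5) = D/5)
H(G, p) = 10 + G (H(G, p) = G - 1*(-10) = G + 10 = 10 + G)
sqrt((9928 + 6908) + H(-13, b(2))*94) = sqrt((9928 + 6908) + (10 - 13)*94) = sqrt(16836 - 3*94) = sqrt(16836 - 282) = sqrt(16554)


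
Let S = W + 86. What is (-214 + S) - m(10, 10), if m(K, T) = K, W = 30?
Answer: -108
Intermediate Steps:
S = 116 (S = 30 + 86 = 116)
(-214 + S) - m(10, 10) = (-214 + 116) - 1*10 = -98 - 10 = -108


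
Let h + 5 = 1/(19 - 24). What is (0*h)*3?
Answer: 0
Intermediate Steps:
h = -26/5 (h = -5 + 1/(19 - 24) = -5 + 1/(-5) = -5 - ⅕ = -26/5 ≈ -5.2000)
(0*h)*3 = (0*(-26/5))*3 = 0*3 = 0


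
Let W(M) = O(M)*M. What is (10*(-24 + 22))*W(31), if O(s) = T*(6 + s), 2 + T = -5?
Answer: 160580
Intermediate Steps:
T = -7 (T = -2 - 5 = -7)
O(s) = -42 - 7*s (O(s) = -7*(6 + s) = -42 - 7*s)
W(M) = M*(-42 - 7*M) (W(M) = (-42 - 7*M)*M = M*(-42 - 7*M))
(10*(-24 + 22))*W(31) = (10*(-24 + 22))*(7*31*(-6 - 1*31)) = (10*(-2))*(7*31*(-6 - 31)) = -140*31*(-37) = -20*(-8029) = 160580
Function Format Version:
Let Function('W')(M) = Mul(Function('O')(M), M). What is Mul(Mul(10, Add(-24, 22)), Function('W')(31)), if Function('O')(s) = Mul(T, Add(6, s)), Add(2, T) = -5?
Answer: 160580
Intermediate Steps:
T = -7 (T = Add(-2, -5) = -7)
Function('O')(s) = Add(-42, Mul(-7, s)) (Function('O')(s) = Mul(-7, Add(6, s)) = Add(-42, Mul(-7, s)))
Function('W')(M) = Mul(M, Add(-42, Mul(-7, M))) (Function('W')(M) = Mul(Add(-42, Mul(-7, M)), M) = Mul(M, Add(-42, Mul(-7, M))))
Mul(Mul(10, Add(-24, 22)), Function('W')(31)) = Mul(Mul(10, Add(-24, 22)), Mul(7, 31, Add(-6, Mul(-1, 31)))) = Mul(Mul(10, -2), Mul(7, 31, Add(-6, -31))) = Mul(-20, Mul(7, 31, -37)) = Mul(-20, -8029) = 160580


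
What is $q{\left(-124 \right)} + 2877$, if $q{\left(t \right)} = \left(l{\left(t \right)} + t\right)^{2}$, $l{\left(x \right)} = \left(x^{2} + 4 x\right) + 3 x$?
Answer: $206902333$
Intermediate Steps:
$l{\left(x \right)} = x^{2} + 7 x$
$q{\left(t \right)} = \left(t + t \left(7 + t\right)\right)^{2}$ ($q{\left(t \right)} = \left(t \left(7 + t\right) + t\right)^{2} = \left(t + t \left(7 + t\right)\right)^{2}$)
$q{\left(-124 \right)} + 2877 = \left(-124\right)^{2} \left(8 - 124\right)^{2} + 2877 = 15376 \left(-116\right)^{2} + 2877 = 15376 \cdot 13456 + 2877 = 206899456 + 2877 = 206902333$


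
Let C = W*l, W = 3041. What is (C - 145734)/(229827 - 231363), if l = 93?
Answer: -45693/512 ≈ -89.244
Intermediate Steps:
C = 282813 (C = 3041*93 = 282813)
(C - 145734)/(229827 - 231363) = (282813 - 145734)/(229827 - 231363) = 137079/(-1536) = 137079*(-1/1536) = -45693/512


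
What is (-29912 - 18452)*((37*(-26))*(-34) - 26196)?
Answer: -314946368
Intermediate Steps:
(-29912 - 18452)*((37*(-26))*(-34) - 26196) = -48364*(-962*(-34) - 26196) = -48364*(32708 - 26196) = -48364*6512 = -314946368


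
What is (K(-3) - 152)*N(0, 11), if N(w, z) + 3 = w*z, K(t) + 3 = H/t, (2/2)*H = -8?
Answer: 457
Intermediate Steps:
H = -8
K(t) = -3 - 8/t
N(w, z) = -3 + w*z
(K(-3) - 152)*N(0, 11) = ((-3 - 8/(-3)) - 152)*(-3 + 0*11) = ((-3 - 8*(-⅓)) - 152)*(-3 + 0) = ((-3 + 8/3) - 152)*(-3) = (-⅓ - 152)*(-3) = -457/3*(-3) = 457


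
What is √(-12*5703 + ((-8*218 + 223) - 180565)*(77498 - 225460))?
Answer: 2*√6735435074 ≈ 1.6414e+5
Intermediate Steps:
√(-12*5703 + ((-8*218 + 223) - 180565)*(77498 - 225460)) = √(-68436 + ((-1744 + 223) - 180565)*(-147962)) = √(-68436 + (-1521 - 180565)*(-147962)) = √(-68436 - 182086*(-147962)) = √(-68436 + 26941808732) = √26941740296 = 2*√6735435074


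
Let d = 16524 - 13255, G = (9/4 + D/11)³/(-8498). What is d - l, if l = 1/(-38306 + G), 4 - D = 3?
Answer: 90647639984922643/27729470560119 ≈ 3269.0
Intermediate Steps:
D = 1 (D = 4 - 1*3 = 4 - 3 = 1)
G = -1092727/723893632 (G = (9/4 + 1/11)³/(-8498) = (9*(¼) + 1*(1/11))³*(-1/8498) = (9/4 + 1/11)³*(-1/8498) = (103/44)³*(-1/8498) = (1092727/85184)*(-1/8498) = -1092727/723893632 ≈ -0.0015095)
l = -723893632/27729470560119 (l = 1/(-38306 - 1092727/723893632) = 1/(-27729470560119/723893632) = -723893632/27729470560119 ≈ -2.6106e-5)
d = 3269
d - l = 3269 - 1*(-723893632/27729470560119) = 3269 + 723893632/27729470560119 = 90647639984922643/27729470560119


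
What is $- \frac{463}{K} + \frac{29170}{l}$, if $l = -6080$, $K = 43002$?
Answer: $- \frac{62859169}{13072608} \approx -4.8085$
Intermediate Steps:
$- \frac{463}{K} + \frac{29170}{l} = - \frac{463}{43002} + \frac{29170}{-6080} = \left(-463\right) \frac{1}{43002} + 29170 \left(- \frac{1}{6080}\right) = - \frac{463}{43002} - \frac{2917}{608} = - \frac{62859169}{13072608}$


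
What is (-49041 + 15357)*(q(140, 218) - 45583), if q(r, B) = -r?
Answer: 1540133532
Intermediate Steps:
(-49041 + 15357)*(q(140, 218) - 45583) = (-49041 + 15357)*(-1*140 - 45583) = -33684*(-140 - 45583) = -33684*(-45723) = 1540133532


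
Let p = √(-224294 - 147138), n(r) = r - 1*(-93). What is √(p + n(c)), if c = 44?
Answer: √(137 + 2*I*√92858) ≈ 19.515 + 15.615*I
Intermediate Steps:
n(r) = 93 + r (n(r) = r + 93 = 93 + r)
p = 2*I*√92858 (p = √(-371432) = 2*I*√92858 ≈ 609.45*I)
√(p + n(c)) = √(2*I*√92858 + (93 + 44)) = √(2*I*√92858 + 137) = √(137 + 2*I*√92858)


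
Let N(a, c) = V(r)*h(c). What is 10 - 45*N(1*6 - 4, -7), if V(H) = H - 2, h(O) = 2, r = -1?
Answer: 280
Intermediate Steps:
V(H) = -2 + H
N(a, c) = -6 (N(a, c) = (-2 - 1)*2 = -3*2 = -6)
10 - 45*N(1*6 - 4, -7) = 10 - 45*(-6) = 10 + 270 = 280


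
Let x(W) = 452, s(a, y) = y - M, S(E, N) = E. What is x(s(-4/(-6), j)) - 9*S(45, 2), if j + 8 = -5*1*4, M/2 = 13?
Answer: 47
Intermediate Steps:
M = 26 (M = 2*13 = 26)
j = -28 (j = -8 - 5*1*4 = -8 - 5*4 = -8 - 20 = -28)
s(a, y) = -26 + y (s(a, y) = y - 1*26 = y - 26 = -26 + y)
x(s(-4/(-6), j)) - 9*S(45, 2) = 452 - 9*45 = 452 - 405 = 47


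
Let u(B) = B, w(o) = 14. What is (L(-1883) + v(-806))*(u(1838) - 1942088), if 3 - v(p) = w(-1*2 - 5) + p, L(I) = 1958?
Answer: -5341508250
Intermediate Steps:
v(p) = -11 - p (v(p) = 3 - (14 + p) = 3 + (-14 - p) = -11 - p)
(L(-1883) + v(-806))*(u(1838) - 1942088) = (1958 + (-11 - 1*(-806)))*(1838 - 1942088) = (1958 + (-11 + 806))*(-1940250) = (1958 + 795)*(-1940250) = 2753*(-1940250) = -5341508250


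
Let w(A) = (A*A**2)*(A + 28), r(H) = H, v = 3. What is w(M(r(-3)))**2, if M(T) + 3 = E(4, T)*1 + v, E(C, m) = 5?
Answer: 17015625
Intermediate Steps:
M(T) = 5 (M(T) = -3 + (5*1 + 3) = -3 + (5 + 3) = -3 + 8 = 5)
w(A) = A**3*(28 + A)
w(M(r(-3)))**2 = (5**3*(28 + 5))**2 = (125*33)**2 = 4125**2 = 17015625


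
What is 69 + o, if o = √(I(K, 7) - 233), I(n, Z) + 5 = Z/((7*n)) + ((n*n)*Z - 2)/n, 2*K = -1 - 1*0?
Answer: 69 + I*√958/2 ≈ 69.0 + 15.476*I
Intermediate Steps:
K = -½ (K = (-1 - 1*0)/2 = (-1 + 0)/2 = (½)*(-1) = -½ ≈ -0.50000)
I(n, Z) = -5 + (-2 + Z*n²)/n + Z/(7*n) (I(n, Z) = -5 + (Z/((7*n)) + ((n*n)*Z - 2)/n) = -5 + (Z*(1/(7*n)) + (n²*Z - 2)/n) = -5 + (Z/(7*n) + (Z*n² - 2)/n) = -5 + (Z/(7*n) + (-2 + Z*n²)/n) = -5 + ((-2 + Z*n²)/n + Z/(7*n)) = -5 + (-2 + Z*n²)/n + Z/(7*n))
o = I*√958/2 (o = √((-2 + (⅐)*7 - (-5 + 7*(-½))/2)/(-½) - 233) = √(-2*(-2 + 1 - (-5 - 7/2)/2) - 233) = √(-2*(-2 + 1 - ½*(-17/2)) - 233) = √(-2*(-2 + 1 + 17/4) - 233) = √(-2*13/4 - 233) = √(-13/2 - 233) = √(-479/2) = I*√958/2 ≈ 15.476*I)
69 + o = 69 + I*√958/2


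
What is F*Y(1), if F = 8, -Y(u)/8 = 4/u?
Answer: -256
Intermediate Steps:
Y(u) = -32/u
F*Y(1) = 8*(-32/1) = 8*(-32*1) = 8*(-32) = -256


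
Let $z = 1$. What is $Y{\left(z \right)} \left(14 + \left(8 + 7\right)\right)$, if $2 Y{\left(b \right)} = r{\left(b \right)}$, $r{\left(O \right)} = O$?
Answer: $\frac{29}{2} \approx 14.5$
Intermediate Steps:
$Y{\left(b \right)} = \frac{b}{2}$
$Y{\left(z \right)} \left(14 + \left(8 + 7\right)\right) = \frac{1}{2} \cdot 1 \left(14 + \left(8 + 7\right)\right) = \frac{14 + 15}{2} = \frac{1}{2} \cdot 29 = \frac{29}{2}$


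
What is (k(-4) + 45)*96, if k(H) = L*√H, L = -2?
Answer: 4320 - 384*I ≈ 4320.0 - 384.0*I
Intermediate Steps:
k(H) = -2*√H
(k(-4) + 45)*96 = (-4*I + 45)*96 = (45 - 4*I)*96 = 4320 - 384*I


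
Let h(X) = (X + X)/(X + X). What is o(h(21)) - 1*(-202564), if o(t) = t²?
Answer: 202565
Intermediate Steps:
h(X) = 1 (h(X) = (2*X)/((2*X)) = (2*X)*(1/(2*X)) = 1)
o(h(21)) - 1*(-202564) = 1² - 1*(-202564) = 1 + 202564 = 202565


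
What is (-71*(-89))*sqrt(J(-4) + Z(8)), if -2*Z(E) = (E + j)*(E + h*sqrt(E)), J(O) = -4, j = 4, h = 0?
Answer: 12638*I*sqrt(13) ≈ 45567.0*I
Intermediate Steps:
Z(E) = -E*(4 + E)/2 (Z(E) = -(E + 4)*(E + 0*sqrt(E))/2 = -(4 + E)*(E + 0)/2 = -(4 + E)*E/2 = -E*(4 + E)/2)
(-71*(-89))*sqrt(J(-4) + Z(8)) = (-71*(-89))*sqrt(-4 + (1/2)*8*(-4 - 1*8)) = 6319*sqrt(-4 + (1/2)*8*(-4 - 8)) = 6319*sqrt(-4 + (1/2)*8*(-12)) = 6319*sqrt(-4 - 48) = 6319*sqrt(-52) = 6319*(2*I*sqrt(13)) = 12638*I*sqrt(13)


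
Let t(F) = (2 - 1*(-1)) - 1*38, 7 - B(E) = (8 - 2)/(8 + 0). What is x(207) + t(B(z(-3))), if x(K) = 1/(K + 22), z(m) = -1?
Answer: -8014/229 ≈ -34.996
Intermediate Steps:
B(E) = 25/4 (B(E) = 7 - (8 - 2)/(8 + 0) = 7 - 6/8 = 7 - 1*¾ = 7 - ¾ = 25/4)
t(F) = -35 (t(F) = (2 + 1) - 38 = 3 - 38 = -35)
x(K) = 1/(22 + K)
x(207) + t(B(z(-3))) = 1/(22 + 207) - 35 = 1/229 - 35 = -8014/229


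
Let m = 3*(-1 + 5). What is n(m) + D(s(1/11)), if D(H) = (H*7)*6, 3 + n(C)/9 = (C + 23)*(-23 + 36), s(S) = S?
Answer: 44790/11 ≈ 4071.8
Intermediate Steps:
m = 12 (m = 3*4 = 12)
n(C) = 2664 + 117*C (n(C) = -27 + 9*((C + 23)*(-23 + 36)) = -27 + 9*((23 + C)*13) = -27 + 9*(299 + 13*C) = -27 + (2691 + 117*C) = 2664 + 117*C)
D(H) = 42*H (D(H) = (7*H)*6 = 42*H)
n(m) + D(s(1/11)) = (2664 + 117*12) + 42/11 = (2664 + 1404) + 42*(1/11) = 4068 + 42/11 = 44790/11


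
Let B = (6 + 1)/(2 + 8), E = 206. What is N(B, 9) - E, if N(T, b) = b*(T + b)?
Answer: -1187/10 ≈ -118.70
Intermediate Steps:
B = 7/10 ≈ 0.70000
N(B, 9) - E = 9*(7/10 + 9) - 1*206 = 9*(97/10) - 206 = 873/10 - 206 = -1187/10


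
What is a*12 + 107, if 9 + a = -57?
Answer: -685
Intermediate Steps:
a = -66 (a = -9 - 57 = -66)
a*12 + 107 = -66*12 + 107 = -792 + 107 = -685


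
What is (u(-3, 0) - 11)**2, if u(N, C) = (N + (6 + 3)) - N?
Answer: 4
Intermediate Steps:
u(N, C) = 9 (u(N, C) = (N + 9) - N = (9 + N) - N = 9)
(u(-3, 0) - 11)**2 = (9 - 11)**2 = (-2)**2 = 4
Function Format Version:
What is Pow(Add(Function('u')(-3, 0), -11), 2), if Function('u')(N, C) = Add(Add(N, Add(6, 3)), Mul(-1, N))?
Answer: 4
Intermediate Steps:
Function('u')(N, C) = 9 (Function('u')(N, C) = Add(Add(N, 9), Mul(-1, N)) = Add(Add(9, N), Mul(-1, N)) = 9)
Pow(Add(Function('u')(-3, 0), -11), 2) = Pow(Add(9, -11), 2) = Pow(-2, 2) = 4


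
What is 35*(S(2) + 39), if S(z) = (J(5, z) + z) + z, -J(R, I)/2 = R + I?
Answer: 1015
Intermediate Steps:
J(R, I) = -2*I - 2*R (J(R, I) = -2*(R + I) = -2*(I + R) = -2*I - 2*R)
S(z) = -10 (S(z) = ((-2*z - 2*5) + z) + z = ((-2*z - 10) + z) + z = ((-10 - 2*z) + z) + z = (-10 - z) + z = -10)
35*(S(2) + 39) = 35*(-10 + 39) = 35*29 = 1015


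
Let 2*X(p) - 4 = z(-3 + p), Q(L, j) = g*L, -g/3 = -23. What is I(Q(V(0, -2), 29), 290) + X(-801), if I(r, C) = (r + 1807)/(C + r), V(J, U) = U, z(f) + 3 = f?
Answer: -59359/152 ≈ -390.52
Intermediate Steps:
g = 69 (g = -3*(-23) = 69)
z(f) = -3 + f
Q(L, j) = 69*L
I(r, C) = (1807 + r)/(C + r)
X(p) = -1 + p/2 (X(p) = 2 + (-3 + (-3 + p))/2 = 2 + (-6 + p)/2 = 2 + (-3 + p/2) = -1 + p/2)
I(Q(V(0, -2), 29), 290) + X(-801) = (1807 + 69*(-2))/(290 + 69*(-2)) + (-1 + (½)*(-801)) = (1807 - 138)/(290 - 138) + (-1 - 801/2) = 1669/152 - 803/2 = -59359/152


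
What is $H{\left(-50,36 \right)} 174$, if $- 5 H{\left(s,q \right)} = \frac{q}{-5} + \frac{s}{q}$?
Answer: $\frac{22417}{75} \approx 298.89$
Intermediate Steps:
$H{\left(s,q \right)} = \frac{q}{25} - \frac{s}{5 q}$ ($H{\left(s,q \right)} = - \frac{\frac{q}{-5} + \frac{s}{q}}{5} = - \frac{q \left(- \frac{1}{5}\right) + \frac{s}{q}}{5} = - \frac{- \frac{q}{5} + \frac{s}{q}}{5} = \frac{q}{25} - \frac{s}{5 q}$)
$H{\left(-50,36 \right)} 174 = \left(\frac{1}{25} \cdot 36 - - \frac{10}{36}\right) 174 = \left(\frac{36}{25} - \left(-10\right) \frac{1}{36}\right) 174 = \left(\frac{36}{25} + \frac{5}{18}\right) 174 = \frac{773}{450} \cdot 174 = \frac{22417}{75}$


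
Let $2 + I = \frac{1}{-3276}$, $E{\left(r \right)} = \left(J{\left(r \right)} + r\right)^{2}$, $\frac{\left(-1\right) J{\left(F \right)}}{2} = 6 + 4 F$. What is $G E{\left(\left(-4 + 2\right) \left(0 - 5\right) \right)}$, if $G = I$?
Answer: $- \frac{11015593}{819} \approx -13450.0$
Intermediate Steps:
$J{\left(F \right)} = -12 - 8 F$ ($J{\left(F \right)} = - 2 \left(6 + 4 F\right) = -12 - 8 F$)
$E{\left(r \right)} = \left(-12 - 7 r\right)^{2}$ ($E{\left(r \right)} = \left(\left(-12 - 8 r\right) + r\right)^{2} = \left(-12 - 7 r\right)^{2}$)
$I = - \frac{6553}{3276}$ ($I = -2 + \frac{1}{-3276} = -2 - \frac{1}{3276} = - \frac{6553}{3276} \approx -2.0003$)
$G = - \frac{6553}{3276} \approx -2.0003$
$G E{\left(\left(-4 + 2\right) \left(0 - 5\right) \right)} = - \frac{6553 \left(12 + 7 \left(-4 + 2\right) \left(0 - 5\right)\right)^{2}}{3276} = - \frac{6553 \left(12 + 7 \left(\left(-2\right) \left(-5\right)\right)\right)^{2}}{3276} = - \frac{6553 \left(12 + 7 \cdot 10\right)^{2}}{3276} = - \frac{6553 \left(12 + 70\right)^{2}}{3276} = - \frac{6553 \cdot 82^{2}}{3276} = \left(- \frac{6553}{3276}\right) 6724 = - \frac{11015593}{819}$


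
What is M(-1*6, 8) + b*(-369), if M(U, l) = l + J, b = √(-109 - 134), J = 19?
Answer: 27 - 3321*I*√3 ≈ 27.0 - 5752.1*I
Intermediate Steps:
b = 9*I*√3 (b = √(-243) = 9*I*√3 ≈ 15.588*I)
M(U, l) = 19 + l (M(U, l) = l + 19 = 19 + l)
M(-1*6, 8) + b*(-369) = (19 + 8) + (9*I*√3)*(-369) = 27 - 3321*I*√3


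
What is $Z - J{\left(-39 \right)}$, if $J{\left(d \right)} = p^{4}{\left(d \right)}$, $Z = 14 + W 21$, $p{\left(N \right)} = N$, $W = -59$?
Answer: $-2314666$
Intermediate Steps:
$Z = -1225$ ($Z = 14 - 1239 = -1225$)
$J{\left(d \right)} = d^{4}$
$Z - J{\left(-39 \right)} = -1225 - \left(-39\right)^{4} = -1225 - 2313441 = -2314666$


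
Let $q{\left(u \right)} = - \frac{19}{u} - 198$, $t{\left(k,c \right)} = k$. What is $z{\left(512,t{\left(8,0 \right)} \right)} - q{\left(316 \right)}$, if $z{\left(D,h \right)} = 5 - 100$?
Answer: $\frac{32567}{316} \approx 103.06$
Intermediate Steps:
$q{\left(u \right)} = -198 - \frac{19}{u}$ ($q{\left(u \right)} = - \frac{19}{u} - 198 = -198 - \frac{19}{u}$)
$z{\left(D,h \right)} = -95$ ($z{\left(D,h \right)} = 5 - 100 = -95$)
$z{\left(512,t{\left(8,0 \right)} \right)} - q{\left(316 \right)} = -95 - \left(-198 - \frac{19}{316}\right) = -95 - - \frac{62587}{316} = -95 + \frac{62587}{316} = \frac{32567}{316}$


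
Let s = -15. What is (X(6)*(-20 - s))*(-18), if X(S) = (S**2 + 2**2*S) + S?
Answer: 5940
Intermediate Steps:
X(S) = S**2 + 5*S (X(S) = (S**2 + 4*S) + S = S**2 + 5*S)
(X(6)*(-20 - s))*(-18) = ((6*(5 + 6))*(-20 - 1*(-15)))*(-18) = ((6*11)*(-20 + 15))*(-18) = (66*(-5))*(-18) = -330*(-18) = 5940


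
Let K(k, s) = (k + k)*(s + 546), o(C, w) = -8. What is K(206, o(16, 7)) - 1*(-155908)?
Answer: 377564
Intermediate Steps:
K(k, s) = 2*k*(546 + s) (K(k, s) = (2*k)*(546 + s) = 2*k*(546 + s))
K(206, o(16, 7)) - 1*(-155908) = 2*206*(546 - 8) - 1*(-155908) = 2*206*538 + 155908 = 221656 + 155908 = 377564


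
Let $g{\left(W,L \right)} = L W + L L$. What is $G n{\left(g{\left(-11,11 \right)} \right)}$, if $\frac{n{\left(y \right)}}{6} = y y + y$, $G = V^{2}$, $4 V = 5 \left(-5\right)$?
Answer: $0$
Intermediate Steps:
$g{\left(W,L \right)} = L^{2} + L W$ ($g{\left(W,L \right)} = L W + L^{2} = L^{2} + L W$)
$V = - \frac{25}{4}$ ($V = \frac{5 \left(-5\right)}{4} = \frac{1}{4} \left(-25\right) = - \frac{25}{4} \approx -6.25$)
$G = \frac{625}{16}$ ($G = \left(- \frac{25}{4}\right)^{2} = \frac{625}{16} \approx 39.063$)
$n{\left(y \right)} = 6 y + 6 y^{2}$ ($n{\left(y \right)} = 6 \left(y y + y\right) = 6 \left(y^{2} + y\right) = 6 \left(y + y^{2}\right) = 6 y + 6 y^{2}$)
$G n{\left(g{\left(-11,11 \right)} \right)} = \frac{625 \cdot 6 \cdot 11 \left(11 - 11\right) \left(1 + 11 \left(11 - 11\right)\right)}{16} = \frac{625 \cdot 6 \cdot 11 \cdot 0 \left(1 + 11 \cdot 0\right)}{16} = \frac{625 \cdot 6 \cdot 0 \left(1 + 0\right)}{16} = \frac{625 \cdot 6 \cdot 0 \cdot 1}{16} = \frac{625}{16} \cdot 0 = 0$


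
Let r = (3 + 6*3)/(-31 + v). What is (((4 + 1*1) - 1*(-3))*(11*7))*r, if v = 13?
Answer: -2156/3 ≈ -718.67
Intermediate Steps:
r = -7/6 (r = (3 + 6*3)/(-31 + 13) = (3 + 18)/(-18) = 21*(-1/18) = -7/6 ≈ -1.1667)
(((4 + 1*1) - 1*(-3))*(11*7))*r = (((4 + 1*1) - 1*(-3))*(11*7))*(-7/6) = (((4 + 1) + 3)*77)*(-7/6) = ((5 + 3)*77)*(-7/6) = (8*77)*(-7/6) = 616*(-7/6) = -2156/3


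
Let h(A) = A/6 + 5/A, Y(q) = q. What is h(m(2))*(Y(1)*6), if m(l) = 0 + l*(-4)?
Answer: -47/4 ≈ -11.750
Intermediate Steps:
m(l) = -4*l (m(l) = 0 - 4*l = -4*l)
h(A) = 5/A + A/6 (h(A) = A*(⅙) + 5/A = A/6 + 5/A = 5/A + A/6)
h(m(2))*(Y(1)*6) = (5/((-4*2)) + (-4*2)/6)*(1*6) = (5/(-8) + (⅙)*(-8))*6 = (5*(-⅛) - 4/3)*6 = (-5/8 - 4/3)*6 = -47/24*6 = -47/4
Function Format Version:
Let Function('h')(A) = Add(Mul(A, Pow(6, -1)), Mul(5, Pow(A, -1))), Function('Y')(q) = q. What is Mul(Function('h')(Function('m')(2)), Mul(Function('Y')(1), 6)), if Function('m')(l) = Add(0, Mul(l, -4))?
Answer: Rational(-47, 4) ≈ -11.750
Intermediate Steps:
Function('m')(l) = Mul(-4, l) (Function('m')(l) = Add(0, Mul(-4, l)) = Mul(-4, l))
Function('h')(A) = Add(Mul(5, Pow(A, -1)), Mul(Rational(1, 6), A)) (Function('h')(A) = Add(Mul(A, Rational(1, 6)), Mul(5, Pow(A, -1))) = Add(Mul(Rational(1, 6), A), Mul(5, Pow(A, -1))) = Add(Mul(5, Pow(A, -1)), Mul(Rational(1, 6), A)))
Mul(Function('h')(Function('m')(2)), Mul(Function('Y')(1), 6)) = Mul(Add(Mul(5, Pow(Mul(-4, 2), -1)), Mul(Rational(1, 6), Mul(-4, 2))), Mul(1, 6)) = Mul(Add(Mul(5, Pow(-8, -1)), Mul(Rational(1, 6), -8)), 6) = Mul(Add(Mul(5, Rational(-1, 8)), Rational(-4, 3)), 6) = Mul(Add(Rational(-5, 8), Rational(-4, 3)), 6) = Mul(Rational(-47, 24), 6) = Rational(-47, 4)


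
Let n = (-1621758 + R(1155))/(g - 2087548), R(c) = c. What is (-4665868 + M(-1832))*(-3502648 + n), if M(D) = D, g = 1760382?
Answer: 2674465406871065250/163583 ≈ 1.6349e+13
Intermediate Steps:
n = 1620603/327166 (n = (-1621758 + 1155)/(1760382 - 2087548) = -1620603/(-327166) = -1620603*(-1/327166) = 1620603/327166 ≈ 4.9535)
(-4665868 + M(-1832))*(-3502648 + n) = (-4665868 - 1832)*(-3502648 + 1620603/327166) = -4667700*(-1145945714965/327166) = 2674465406871065250/163583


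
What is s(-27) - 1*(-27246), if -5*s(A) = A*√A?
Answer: 27246 + 81*I*√3/5 ≈ 27246.0 + 28.059*I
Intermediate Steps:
s(A) = -A^(3/2)/5 (s(A) = -A*√A/5 = -A^(3/2)/5)
s(-27) - 1*(-27246) = -(-81)*I*√3/5 - 1*(-27246) = -(-81)*I*√3/5 + 27246 = 81*I*√3/5 + 27246 = 27246 + 81*I*√3/5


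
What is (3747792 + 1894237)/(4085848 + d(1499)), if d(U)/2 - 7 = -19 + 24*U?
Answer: 5642029/4157776 ≈ 1.3570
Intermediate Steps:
d(U) = -24 + 48*U (d(U) = 14 + 2*(-19 + 24*U) = 14 + (-38 + 48*U) = -24 + 48*U)
(3747792 + 1894237)/(4085848 + d(1499)) = (3747792 + 1894237)/(4085848 + (-24 + 48*1499)) = 5642029/(4085848 + (-24 + 71952)) = 5642029/(4085848 + 71928) = 5642029/4157776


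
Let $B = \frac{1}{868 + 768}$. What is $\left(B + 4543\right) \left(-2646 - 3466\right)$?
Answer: $- \frac{11356629272}{409} \approx -2.7767 \cdot 10^{7}$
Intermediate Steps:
$B = \frac{1}{1636} \approx 0.00061125$
$\left(B + 4543\right) \left(-2646 - 3466\right) = \left(\frac{1}{1636} + 4543\right) \left(-2646 - 3466\right) = \frac{7432349}{1636} \left(-6112\right) = - \frac{11356629272}{409}$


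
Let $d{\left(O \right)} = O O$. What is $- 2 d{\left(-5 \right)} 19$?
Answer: $-950$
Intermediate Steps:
$d{\left(O \right)} = O^{2}$
$- 2 d{\left(-5 \right)} 19 = - 2 \left(-5\right)^{2} \cdot 19 = \left(-2\right) 25 \cdot 19 = \left(-50\right) 19 = -950$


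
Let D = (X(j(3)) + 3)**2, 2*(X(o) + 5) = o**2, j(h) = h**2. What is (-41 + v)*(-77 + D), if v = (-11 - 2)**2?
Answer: 179872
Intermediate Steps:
v = 169 (v = (-13)**2 = 169)
X(o) = -5 + o**2/2
D = 5929/4 (D = ((-5 + (3**2)**2/2) + 3)**2 = ((-5 + (1/2)*9**2) + 3)**2 = ((-5 + (1/2)*81) + 3)**2 = ((-5 + 81/2) + 3)**2 = (71/2 + 3)**2 = (77/2)**2 = 5929/4 ≈ 1482.3)
(-41 + v)*(-77 + D) = (-41 + 169)*(-77 + 5929/4) = 128*(5621/4) = 179872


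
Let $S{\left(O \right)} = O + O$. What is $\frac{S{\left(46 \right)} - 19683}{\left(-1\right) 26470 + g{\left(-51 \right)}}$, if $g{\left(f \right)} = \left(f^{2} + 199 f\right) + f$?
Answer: $\frac{19591}{34069} \approx 0.57504$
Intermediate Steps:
$S{\left(O \right)} = 2 O$
$g{\left(f \right)} = f^{2} + 200 f$
$\frac{S{\left(46 \right)} - 19683}{\left(-1\right) 26470 + g{\left(-51 \right)}} = \frac{2 \cdot 46 - 19683}{\left(-1\right) 26470 - 51 \left(200 - 51\right)} = \frac{92 - 19683}{-26470 - 7599} = - \frac{19591}{-26470 - 7599} = - \frac{19591}{-34069} = \left(-19591\right) \left(- \frac{1}{34069}\right) = \frac{19591}{34069}$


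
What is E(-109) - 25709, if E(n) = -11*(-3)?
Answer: -25676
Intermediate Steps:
E(n) = 33
E(-109) - 25709 = 33 - 25709 = -25676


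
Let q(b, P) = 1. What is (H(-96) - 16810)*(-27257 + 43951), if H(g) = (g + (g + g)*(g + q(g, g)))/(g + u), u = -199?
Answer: -83087607236/295 ≈ -2.8165e+8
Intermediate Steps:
H(g) = (g + 2*g*(1 + g))/(-199 + g) (H(g) = (g + (g + g)*(g + 1))/(g - 199) = (g + (2*g)*(1 + g))/(-199 + g) = (g + 2*g*(1 + g))/(-199 + g))
(H(-96) - 16810)*(-27257 + 43951) = (-96*(3 + 2*(-96))/(-199 - 96) - 16810)*(-27257 + 43951) = (-96*(3 - 192)/(-295) - 16810)*16694 = (-96*(-1/295)*(-189) - 16810)*16694 = (-18144/295 - 16810)*16694 = -4977094/295*16694 = -83087607236/295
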